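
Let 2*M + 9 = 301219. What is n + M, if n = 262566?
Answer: 413171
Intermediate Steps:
M = 150605 (M = -9/2 + (½)*301219 = -9/2 + 301219/2 = 150605)
n + M = 262566 + 150605 = 413171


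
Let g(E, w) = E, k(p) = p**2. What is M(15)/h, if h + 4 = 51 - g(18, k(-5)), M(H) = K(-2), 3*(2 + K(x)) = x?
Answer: -8/87 ≈ -0.091954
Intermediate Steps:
K(x) = -2 + x/3
M(H) = -8/3 (M(H) = -2 + (1/3)*(-2) = -2 - 2/3 = -8/3)
h = 29 (h = -4 + (51 - 1*18) = -4 + (51 - 18) = -4 + 33 = 29)
M(15)/h = -8/3/29 = -8/3*1/29 = -8/87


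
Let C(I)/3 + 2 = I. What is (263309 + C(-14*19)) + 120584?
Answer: 383089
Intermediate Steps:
C(I) = -6 + 3*I
(263309 + C(-14*19)) + 120584 = (263309 + (-6 + 3*(-14*19))) + 120584 = (263309 + (-6 + 3*(-266))) + 120584 = (263309 + (-6 - 798)) + 120584 = (263309 - 804) + 120584 = 262505 + 120584 = 383089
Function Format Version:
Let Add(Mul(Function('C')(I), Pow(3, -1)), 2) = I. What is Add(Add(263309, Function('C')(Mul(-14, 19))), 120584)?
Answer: 383089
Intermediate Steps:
Function('C')(I) = Add(-6, Mul(3, I))
Add(Add(263309, Function('C')(Mul(-14, 19))), 120584) = Add(Add(263309, Add(-6, Mul(3, Mul(-14, 19)))), 120584) = Add(Add(263309, Add(-6, Mul(3, -266))), 120584) = Add(Add(263309, Add(-6, -798)), 120584) = Add(Add(263309, -804), 120584) = Add(262505, 120584) = 383089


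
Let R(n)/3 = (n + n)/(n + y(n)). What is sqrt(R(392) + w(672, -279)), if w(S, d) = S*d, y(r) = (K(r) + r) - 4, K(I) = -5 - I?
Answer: 4*I*sqrt(1718845401)/383 ≈ 432.99*I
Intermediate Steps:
y(r) = -9 (y(r) = ((-5 - r) + r) - 4 = -5 - 4 = -9)
R(n) = 6*n/(-9 + n) (R(n) = 3*((n + n)/(n - 9)) = 3*((2*n)/(-9 + n)) = 3*(2*n/(-9 + n)) = 6*n/(-9 + n))
sqrt(R(392) + w(672, -279)) = sqrt(6*392/(-9 + 392) + 672*(-279)) = sqrt(6*392/383 - 187488) = sqrt(6*392*(1/383) - 187488) = sqrt(2352/383 - 187488) = sqrt(-71805552/383) = 4*I*sqrt(1718845401)/383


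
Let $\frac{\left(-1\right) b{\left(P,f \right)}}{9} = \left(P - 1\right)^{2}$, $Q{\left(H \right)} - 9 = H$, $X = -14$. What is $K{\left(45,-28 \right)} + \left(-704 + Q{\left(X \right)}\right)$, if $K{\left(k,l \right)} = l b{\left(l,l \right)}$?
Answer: $211223$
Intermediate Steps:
$Q{\left(H \right)} = 9 + H$
$b{\left(P,f \right)} = - 9 \left(-1 + P\right)^{2}$ ($b{\left(P,f \right)} = - 9 \left(P - 1\right)^{2} = - 9 \left(-1 + P\right)^{2}$)
$K{\left(k,l \right)} = - 9 l \left(-1 + l\right)^{2}$ ($K{\left(k,l \right)} = l \left(- 9 \left(-1 + l\right)^{2}\right) = - 9 l \left(-1 + l\right)^{2}$)
$K{\left(45,-28 \right)} + \left(-704 + Q{\left(X \right)}\right) = \left(-9\right) \left(-28\right) \left(-1 - 28\right)^{2} + \left(-704 + \left(9 - 14\right)\right) = \left(-9\right) \left(-28\right) \left(-29\right)^{2} - 709 = \left(-9\right) \left(-28\right) 841 - 709 = 211932 - 709 = 211223$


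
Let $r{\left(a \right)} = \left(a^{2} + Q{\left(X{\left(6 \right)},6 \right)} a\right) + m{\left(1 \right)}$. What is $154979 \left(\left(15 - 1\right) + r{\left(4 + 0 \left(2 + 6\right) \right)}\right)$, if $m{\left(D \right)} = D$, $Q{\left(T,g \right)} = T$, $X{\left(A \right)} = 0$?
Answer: $4804349$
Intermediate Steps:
$r{\left(a \right)} = 1 + a^{2}$ ($r{\left(a \right)} = \left(a^{2} + 0 a\right) + 1 = \left(a^{2} + 0\right) + 1 = a^{2} + 1 = 1 + a^{2}$)
$154979 \left(\left(15 - 1\right) + r{\left(4 + 0 \left(2 + 6\right) \right)}\right) = 154979 \left(\left(15 - 1\right) + \left(1 + \left(4 + 0 \left(2 + 6\right)\right)^{2}\right)\right) = 154979 \left(14 + \left(1 + \left(4 + 0 \cdot 8\right)^{2}\right)\right) = 154979 \left(14 + \left(1 + \left(4 + 0\right)^{2}\right)\right) = 154979 \left(14 + \left(1 + 4^{2}\right)\right) = 154979 \left(14 + \left(1 + 16\right)\right) = 154979 \left(14 + 17\right) = 154979 \cdot 31 = 4804349$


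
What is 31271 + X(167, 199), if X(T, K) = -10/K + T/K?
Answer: 6223086/199 ≈ 31272.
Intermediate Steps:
31271 + X(167, 199) = 31271 + (-10 + 167)/199 = 31271 + (1/199)*157 = 31271 + 157/199 = 6223086/199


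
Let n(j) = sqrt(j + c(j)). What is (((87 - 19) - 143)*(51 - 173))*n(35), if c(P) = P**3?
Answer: 9150*sqrt(42910) ≈ 1.8954e+6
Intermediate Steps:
n(j) = sqrt(j + j**3)
(((87 - 19) - 143)*(51 - 173))*n(35) = (((87 - 19) - 143)*(51 - 173))*sqrt(35 + 35**3) = ((68 - 143)*(-122))*sqrt(35 + 42875) = (-75*(-122))*sqrt(42910) = 9150*sqrt(42910)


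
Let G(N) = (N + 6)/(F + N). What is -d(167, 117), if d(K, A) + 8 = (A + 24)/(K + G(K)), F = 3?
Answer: 68178/9521 ≈ 7.1608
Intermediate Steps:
G(N) = (6 + N)/(3 + N) (G(N) = (N + 6)/(3 + N) = (6 + N)/(3 + N))
d(K, A) = -8 + (24 + A)/(K + (6 + K)/(3 + K)) (d(K, A) = -8 + (A + 24)/(K + (6 + K)/(3 + K)) = -8 + (24 + A)/(K + (6 + K)/(3 + K)))
-d(167, 117) = -(-48 - 8*167 + (3 + 167)*(24 + 117 - 8*167))/(6 + 167 + 167*(3 + 167)) = -(-48 - 1336 + 170*(24 + 117 - 1336))/(6 + 167 + 167*170) = -(-48 - 1336 + 170*(-1195))/(6 + 167 + 28390) = -(-48 - 1336 - 203150)/28563 = -(-204534)/28563 = -1*(-68178/9521) = 68178/9521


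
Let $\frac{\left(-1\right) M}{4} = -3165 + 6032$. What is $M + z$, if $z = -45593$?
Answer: $-57061$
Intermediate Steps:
$M = -11468$ ($M = - 4 \left(-3165 + 6032\right) = \left(-4\right) 2867 = -11468$)
$M + z = -11468 - 45593 = -57061$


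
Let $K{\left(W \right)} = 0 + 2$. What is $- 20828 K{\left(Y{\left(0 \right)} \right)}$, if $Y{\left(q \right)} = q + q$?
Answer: $-41656$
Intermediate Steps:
$Y{\left(q \right)} = 2 q$
$K{\left(W \right)} = 2$
$- 20828 K{\left(Y{\left(0 \right)} \right)} = - 20828 \cdot 2 = \left(-1\right) 41656 = -41656$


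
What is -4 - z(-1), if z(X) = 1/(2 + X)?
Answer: -5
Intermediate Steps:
-4 - z(-1) = -4 - 1/(2 - 1) = -4 - 1/1 = -4 - 1*1 = -4 - 1 = -5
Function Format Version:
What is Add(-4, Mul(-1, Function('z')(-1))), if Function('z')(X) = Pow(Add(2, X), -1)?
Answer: -5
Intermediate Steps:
Add(-4, Mul(-1, Function('z')(-1))) = Add(-4, Mul(-1, Pow(Add(2, -1), -1))) = Add(-4, Mul(-1, Pow(1, -1))) = Add(-4, Mul(-1, 1)) = Add(-4, -1) = -5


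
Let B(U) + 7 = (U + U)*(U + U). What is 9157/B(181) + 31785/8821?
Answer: 4245784942/1155877377 ≈ 3.6732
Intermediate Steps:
B(U) = -7 + 4*U² (B(U) = -7 + (U + U)*(U + U) = -7 + (2*U)*(2*U) = -7 + 4*U²)
9157/B(181) + 31785/8821 = 9157/(-7 + 4*181²) + 31785/8821 = 9157/(-7 + 4*32761) + 31785*(1/8821) = 9157/(-7 + 131044) + 31785/8821 = 9157/131037 + 31785/8821 = 4245784942/1155877377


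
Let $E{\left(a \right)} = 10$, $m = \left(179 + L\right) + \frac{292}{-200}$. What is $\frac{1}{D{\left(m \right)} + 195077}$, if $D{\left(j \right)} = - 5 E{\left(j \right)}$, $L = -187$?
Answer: $\frac{1}{195027} \approx 5.1275 \cdot 10^{-6}$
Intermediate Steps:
$m = - \frac{473}{50}$ ($m = \left(179 - 187\right) + \frac{292}{-200} = -8 + 292 \left(- \frac{1}{200}\right) = -8 - \frac{73}{50} = - \frac{473}{50} \approx -9.46$)
$D{\left(j \right)} = -50$ ($D{\left(j \right)} = \left(-5\right) 10 = -50$)
$\frac{1}{D{\left(m \right)} + 195077} = \frac{1}{-50 + 195077} = \frac{1}{195027}$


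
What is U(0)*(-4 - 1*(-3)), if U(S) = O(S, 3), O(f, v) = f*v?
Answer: 0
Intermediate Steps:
U(S) = 3*S (U(S) = S*3 = 3*S)
U(0)*(-4 - 1*(-3)) = (3*0)*(-4 - 1*(-3)) = 0*(-4 + 3) = 0*(-1) = 0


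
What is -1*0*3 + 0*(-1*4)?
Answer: 0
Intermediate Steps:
-1*0*3 + 0*(-1*4) = 0*3 + 0*(-4) = 0 + 0 = 0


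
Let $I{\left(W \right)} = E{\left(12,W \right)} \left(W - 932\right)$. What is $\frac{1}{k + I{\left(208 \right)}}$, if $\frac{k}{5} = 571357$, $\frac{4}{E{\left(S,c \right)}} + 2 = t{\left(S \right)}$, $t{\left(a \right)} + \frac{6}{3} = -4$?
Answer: $\frac{1}{2857147} \approx 3.5 \cdot 10^{-7}$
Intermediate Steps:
$t{\left(a \right)} = -6$ ($t{\left(a \right)} = -2 - 4 = -6$)
$E{\left(S,c \right)} = - \frac{1}{2}$ ($E{\left(S,c \right)} = \frac{4}{-2 - 6} = \frac{4}{-8} = 4 \left(- \frac{1}{8}\right) = - \frac{1}{2}$)
$I{\left(W \right)} = 466 - \frac{W}{2}$ ($I{\left(W \right)} = - \frac{W - 932}{2} = - \frac{-932 + W}{2} = 466 - \frac{W}{2}$)
$k = 2856785$ ($k = 5 \cdot 571357 = 2856785$)
$\frac{1}{k + I{\left(208 \right)}} = \frac{1}{2856785 + \left(466 - 104\right)} = \frac{1}{2856785 + 362} = \frac{1}{2857147}$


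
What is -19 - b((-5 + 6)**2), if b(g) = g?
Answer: -20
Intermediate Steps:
-19 - b((-5 + 6)**2) = -19 - (-5 + 6)**2 = -19 - 1*1**2 = -19 - 1*1 = -19 - 1 = -20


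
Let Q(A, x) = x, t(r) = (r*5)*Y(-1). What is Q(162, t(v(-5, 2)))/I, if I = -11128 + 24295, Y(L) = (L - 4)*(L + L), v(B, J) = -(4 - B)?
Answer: -50/1463 ≈ -0.034176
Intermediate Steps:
v(B, J) = -4 + B
Y(L) = 2*L*(-4 + L) (Y(L) = (-4 + L)*(2*L) = 2*L*(-4 + L))
t(r) = 50*r (t(r) = (r*5)*(2*(-1)*(-4 - 1)) = (5*r)*(2*(-1)*(-5)) = (5*r)*10 = 50*r)
I = 13167
Q(162, t(v(-5, 2)))/I = (50*(-4 - 5))/13167 = (50*(-9))*(1/13167) = -450*1/13167 = -50/1463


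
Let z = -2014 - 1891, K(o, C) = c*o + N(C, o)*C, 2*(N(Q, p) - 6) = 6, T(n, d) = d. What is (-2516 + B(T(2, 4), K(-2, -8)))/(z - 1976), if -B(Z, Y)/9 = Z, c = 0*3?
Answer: 2552/5881 ≈ 0.43394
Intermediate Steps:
N(Q, p) = 9 (N(Q, p) = 6 + (½)*6 = 6 + 3 = 9)
c = 0
K(o, C) = 9*C (K(o, C) = 0*o + 9*C = 0 + 9*C = 9*C)
B(Z, Y) = -9*Z
z = -3905
(-2516 + B(T(2, 4), K(-2, -8)))/(z - 1976) = (-2516 - 9*4)/(-3905 - 1976) = (-2516 - 36)/(-5881) = -2552*(-1/5881) = 2552/5881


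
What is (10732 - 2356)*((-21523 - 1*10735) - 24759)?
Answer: -477574392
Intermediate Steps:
(10732 - 2356)*((-21523 - 1*10735) - 24759) = 8376*((-21523 - 10735) - 24759) = 8376*(-32258 - 24759) = 8376*(-57017) = -477574392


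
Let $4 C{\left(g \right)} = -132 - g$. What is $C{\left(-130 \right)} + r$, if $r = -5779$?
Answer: $- \frac{11559}{2} \approx -5779.5$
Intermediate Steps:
$C{\left(g \right)} = -33 - \frac{g}{4}$ ($C{\left(g \right)} = \frac{-132 - g}{4} = -33 - \frac{g}{4}$)
$C{\left(-130 \right)} + r = \left(-33 - - \frac{65}{2}\right) - 5779 = \left(-33 + \frac{65}{2}\right) - 5779 = - \frac{1}{2} - 5779 = - \frac{11559}{2}$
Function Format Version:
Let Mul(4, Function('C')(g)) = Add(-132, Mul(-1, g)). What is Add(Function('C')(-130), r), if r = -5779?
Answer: Rational(-11559, 2) ≈ -5779.5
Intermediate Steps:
Function('C')(g) = Add(-33, Mul(Rational(-1, 4), g)) (Function('C')(g) = Mul(Rational(1, 4), Add(-132, Mul(-1, g))) = Add(-33, Mul(Rational(-1, 4), g)))
Add(Function('C')(-130), r) = Add(Add(-33, Mul(Rational(-1, 4), -130)), -5779) = Add(Add(-33, Rational(65, 2)), -5779) = Add(Rational(-1, 2), -5779) = Rational(-11559, 2)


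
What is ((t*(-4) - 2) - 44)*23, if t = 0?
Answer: -1058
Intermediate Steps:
((t*(-4) - 2) - 44)*23 = ((0*(-4) - 2) - 44)*23 = ((0 - 2) - 44)*23 = (-2 - 44)*23 = -46*23 = -1058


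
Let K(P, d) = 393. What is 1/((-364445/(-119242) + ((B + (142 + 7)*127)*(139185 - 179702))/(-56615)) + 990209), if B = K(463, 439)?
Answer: 6750885830/6778130473742169 ≈ 9.9598e-7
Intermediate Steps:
B = 393
1/((-364445/(-119242) + ((B + (142 + 7)*127)*(139185 - 179702))/(-56615)) + 990209) = 1/((-364445/(-119242) + ((393 + (142 + 7)*127)*(139185 - 179702))/(-56615)) + 990209) = 1/((-364445*(-1/119242) + ((393 + 149*127)*(-40517))*(-1/56615)) + 990209) = 1/((364445/119242 + ((393 + 18923)*(-40517))*(-1/56615)) + 990209) = 1/((364445/119242 + (19316*(-40517))*(-1/56615)) + 990209) = 1/((364445/119242 - 782626372*(-1/56615)) + 990209) = 1/((364445/119242 + 782626372/56615) + 990209) = 1/(93342566903699/6750885830 + 990209) = 1/(6778130473742169/6750885830) = 6750885830/6778130473742169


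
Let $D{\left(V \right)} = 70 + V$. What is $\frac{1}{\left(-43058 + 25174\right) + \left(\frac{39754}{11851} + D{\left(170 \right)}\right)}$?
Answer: $- \frac{11851}{209059290} \approx -5.6687 \cdot 10^{-5}$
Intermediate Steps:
$\frac{1}{\left(-43058 + 25174\right) + \left(\frac{39754}{11851} + D{\left(170 \right)}\right)} = \frac{1}{\left(-43058 + 25174\right) + \left(\frac{39754}{11851} + \left(70 + 170\right)\right)} = \frac{1}{-17884 + \left(39754 \cdot \frac{1}{11851} + 240\right)} = \frac{1}{-17884 + \left(\frac{39754}{11851} + 240\right)} = \frac{1}{-17884 + \frac{2883994}{11851}} = \frac{1}{- \frac{209059290}{11851}} = - \frac{11851}{209059290}$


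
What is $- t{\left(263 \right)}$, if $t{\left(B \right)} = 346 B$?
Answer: $-90998$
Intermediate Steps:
$- t{\left(263 \right)} = - 346 \cdot 263 = \left(-1\right) 90998 = -90998$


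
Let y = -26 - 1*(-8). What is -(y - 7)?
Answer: 25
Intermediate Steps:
y = -18 (y = -26 + 8 = -18)
-(y - 7) = -(-18 - 7) = -1*(-25) = 25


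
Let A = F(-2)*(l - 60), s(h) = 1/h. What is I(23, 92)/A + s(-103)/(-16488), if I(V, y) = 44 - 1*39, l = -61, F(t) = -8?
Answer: 132692/25686243 ≈ 0.0051659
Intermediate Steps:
I(V, y) = 5 (I(V, y) = 44 - 39 = 5)
A = 968 (A = -8*(-61 - 60) = -8*(-121) = 968)
I(23, 92)/A + s(-103)/(-16488) = 5/968 + 1/(-103*(-16488)) = 5*(1/968) - 1/103*(-1/16488) = 5/968 + 1/1698264 = 132692/25686243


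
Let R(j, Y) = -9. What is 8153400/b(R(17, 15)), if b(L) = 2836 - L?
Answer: 1630680/569 ≈ 2865.9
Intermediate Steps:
8153400/b(R(17, 15)) = 8153400/(2836 - 1*(-9)) = 8153400/(2836 + 9) = 8153400/2845 = 8153400*(1/2845) = 1630680/569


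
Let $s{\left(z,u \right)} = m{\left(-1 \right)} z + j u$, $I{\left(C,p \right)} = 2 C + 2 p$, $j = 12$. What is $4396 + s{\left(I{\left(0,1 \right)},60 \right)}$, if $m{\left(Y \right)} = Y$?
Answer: $5114$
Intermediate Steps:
$s{\left(z,u \right)} = - z + 12 u$
$4396 + s{\left(I{\left(0,1 \right)},60 \right)} = 4396 - \left(-720 + 0 + 2\right) = 4396 + \left(- (0 + 2) + 720\right) = 4396 + \left(\left(-1\right) 2 + 720\right) = 4396 + \left(-2 + 720\right) = 4396 + 718 = 5114$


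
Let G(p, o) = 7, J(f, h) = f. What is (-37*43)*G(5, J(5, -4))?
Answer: -11137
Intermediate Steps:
(-37*43)*G(5, J(5, -4)) = -37*43*7 = -1591*7 = -11137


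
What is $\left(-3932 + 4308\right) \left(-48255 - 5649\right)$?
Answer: $-20267904$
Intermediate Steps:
$\left(-3932 + 4308\right) \left(-48255 - 5649\right) = 376 \left(-53904\right) = -20267904$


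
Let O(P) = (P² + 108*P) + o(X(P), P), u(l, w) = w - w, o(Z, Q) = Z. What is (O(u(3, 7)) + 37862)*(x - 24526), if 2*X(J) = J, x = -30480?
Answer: -2082637172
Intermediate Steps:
X(J) = J/2
u(l, w) = 0
O(P) = P² + 217*P/2 (O(P) = (P² + 108*P) + P/2 = P² + 217*P/2)
(O(u(3, 7)) + 37862)*(x - 24526) = ((½)*0*(217 + 2*0) + 37862)*(-30480 - 24526) = ((½)*0*(217 + 0) + 37862)*(-55006) = ((½)*0*217 + 37862)*(-55006) = (0 + 37862)*(-55006) = 37862*(-55006) = -2082637172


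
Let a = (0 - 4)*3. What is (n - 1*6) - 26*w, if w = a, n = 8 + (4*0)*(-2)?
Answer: 314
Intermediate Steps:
n = 8 (n = 8 + 0*(-2) = 8 + 0 = 8)
a = -12 (a = -4*3 = -12)
w = -12
(n - 1*6) - 26*w = (8 - 1*6) - 26*(-12) = (8 - 6) + 312 = 2 + 312 = 314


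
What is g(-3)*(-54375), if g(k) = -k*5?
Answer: -815625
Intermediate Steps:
g(k) = -5*k
g(-3)*(-54375) = -5*(-3)*(-54375) = 15*(-54375) = -815625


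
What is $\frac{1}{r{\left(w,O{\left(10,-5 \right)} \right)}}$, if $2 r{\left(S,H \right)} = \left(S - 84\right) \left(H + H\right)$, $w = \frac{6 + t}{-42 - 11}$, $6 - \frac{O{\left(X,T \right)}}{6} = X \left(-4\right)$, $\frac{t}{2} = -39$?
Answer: $- \frac{53}{1208880} \approx -4.3842 \cdot 10^{-5}$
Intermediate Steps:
$t = -78$ ($t = 2 \left(-39\right) = -78$)
$O{\left(X,T \right)} = 36 + 24 X$ ($O{\left(X,T \right)} = 36 - 6 X \left(-4\right) = 36 - 6 \left(- 4 X\right) = 36 + 24 X$)
$w = \frac{72}{53}$ ($w = \frac{6 - 78}{-42 - 11} = - \frac{72}{-53} = \left(-72\right) \left(- \frac{1}{53}\right) = \frac{72}{53} \approx 1.3585$)
$r{\left(S,H \right)} = H \left(-84 + S\right)$ ($r{\left(S,H \right)} = \frac{\left(S - 84\right) \left(H + H\right)}{2} = \frac{\left(-84 + S\right) 2 H}{2} = \frac{2 H \left(-84 + S\right)}{2} = H \left(-84 + S\right)$)
$\frac{1}{r{\left(w,O{\left(10,-5 \right)} \right)}} = \frac{1}{\left(36 + 24 \cdot 10\right) \left(-84 + \frac{72}{53}\right)} = \frac{1}{\left(36 + 240\right) \left(- \frac{4380}{53}\right)} = \frac{1}{276 \left(- \frac{4380}{53}\right)} = \frac{1}{- \frac{1208880}{53}} = - \frac{53}{1208880}$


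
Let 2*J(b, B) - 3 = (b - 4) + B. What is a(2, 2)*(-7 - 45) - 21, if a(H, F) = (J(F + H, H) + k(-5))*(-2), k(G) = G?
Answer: -281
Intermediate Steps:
J(b, B) = -1/2 + B/2 + b/2 (J(b, B) = 3/2 + ((b - 4) + B)/2 = 3/2 + ((-4 + b) + B)/2 = 3/2 + (-4 + B + b)/2 = 3/2 + (-2 + B/2 + b/2) = -1/2 + B/2 + b/2)
a(H, F) = 11 - F - 2*H (a(H, F) = ((-1/2 + H/2 + (F + H)/2) - 5)*(-2) = ((-1/2 + H/2 + (F/2 + H/2)) - 5)*(-2) = ((-1/2 + H + F/2) - 5)*(-2) = (-11/2 + H + F/2)*(-2) = 11 - F - 2*H)
a(2, 2)*(-7 - 45) - 21 = (11 - 1*2 - 2*2)*(-7 - 45) - 21 = (11 - 2 - 4)*(-52) - 21 = 5*(-52) - 21 = -260 - 21 = -281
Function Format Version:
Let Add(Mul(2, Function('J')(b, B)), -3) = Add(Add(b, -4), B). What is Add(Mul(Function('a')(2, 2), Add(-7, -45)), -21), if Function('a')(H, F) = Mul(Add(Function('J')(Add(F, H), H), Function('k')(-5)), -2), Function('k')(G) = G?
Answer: -281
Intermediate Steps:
Function('J')(b, B) = Add(Rational(-1, 2), Mul(Rational(1, 2), B), Mul(Rational(1, 2), b)) (Function('J')(b, B) = Add(Rational(3, 2), Mul(Rational(1, 2), Add(Add(b, -4), B))) = Add(Rational(3, 2), Mul(Rational(1, 2), Add(Add(-4, b), B))) = Add(Rational(3, 2), Mul(Rational(1, 2), Add(-4, B, b))) = Add(Rational(3, 2), Add(-2, Mul(Rational(1, 2), B), Mul(Rational(1, 2), b))) = Add(Rational(-1, 2), Mul(Rational(1, 2), B), Mul(Rational(1, 2), b)))
Function('a')(H, F) = Add(11, Mul(-1, F), Mul(-2, H)) (Function('a')(H, F) = Mul(Add(Add(Rational(-1, 2), Mul(Rational(1, 2), H), Mul(Rational(1, 2), Add(F, H))), -5), -2) = Mul(Add(Add(Rational(-1, 2), Mul(Rational(1, 2), H), Add(Mul(Rational(1, 2), F), Mul(Rational(1, 2), H))), -5), -2) = Mul(Add(Add(Rational(-1, 2), H, Mul(Rational(1, 2), F)), -5), -2) = Mul(Add(Rational(-11, 2), H, Mul(Rational(1, 2), F)), -2) = Add(11, Mul(-1, F), Mul(-2, H)))
Add(Mul(Function('a')(2, 2), Add(-7, -45)), -21) = Add(Mul(Add(11, Mul(-1, 2), Mul(-2, 2)), Add(-7, -45)), -21) = Add(Mul(Add(11, -2, -4), -52), -21) = Add(Mul(5, -52), -21) = Add(-260, -21) = -281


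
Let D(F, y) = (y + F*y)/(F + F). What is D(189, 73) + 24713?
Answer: 4677692/189 ≈ 24750.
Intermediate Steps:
D(F, y) = (y + F*y)/(2*F) (D(F, y) = (y + F*y)/((2*F)) = (y + F*y)*(1/(2*F)) = (y + F*y)/(2*F))
D(189, 73) + 24713 = (1/2)*73*(1 + 189)/189 + 24713 = (1/2)*73*(1/189)*190 + 24713 = 6935/189 + 24713 = 4677692/189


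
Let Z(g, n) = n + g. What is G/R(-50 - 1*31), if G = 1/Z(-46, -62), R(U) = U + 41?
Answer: 1/4320 ≈ 0.00023148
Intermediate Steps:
Z(g, n) = g + n
R(U) = 41 + U
G = -1/108 (G = 1/(-46 - 62) = 1/(-108) = -1/108 ≈ -0.0092593)
G/R(-50 - 1*31) = -1/(108*(41 + (-50 - 1*31))) = -1/(108*(41 + (-50 - 31))) = -1/(108*(41 - 81)) = -1/108/(-40) = -1/108*(-1/40) = 1/4320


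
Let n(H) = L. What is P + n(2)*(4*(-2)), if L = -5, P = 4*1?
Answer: 44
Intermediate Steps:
P = 4
n(H) = -5
P + n(2)*(4*(-2)) = 4 - 20*(-2) = 4 - 5*(-8) = 4 + 40 = 44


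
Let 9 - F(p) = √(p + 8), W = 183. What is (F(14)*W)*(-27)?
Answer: -44469 + 4941*√22 ≈ -21294.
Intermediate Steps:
F(p) = 9 - √(8 + p) (F(p) = 9 - √(p + 8) = 9 - √(8 + p))
(F(14)*W)*(-27) = ((9 - √(8 + 14))*183)*(-27) = ((9 - √22)*183)*(-27) = (1647 - 183*√22)*(-27) = -44469 + 4941*√22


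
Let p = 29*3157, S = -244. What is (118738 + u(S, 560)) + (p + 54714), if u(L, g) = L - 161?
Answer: 264600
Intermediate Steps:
u(L, g) = -161 + L
p = 91553
(118738 + u(S, 560)) + (p + 54714) = (118738 + (-161 - 244)) + (91553 + 54714) = (118738 - 405) + 146267 = 118333 + 146267 = 264600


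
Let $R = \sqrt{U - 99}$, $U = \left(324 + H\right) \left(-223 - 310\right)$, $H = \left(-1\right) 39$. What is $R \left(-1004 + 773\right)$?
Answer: $- 462 i \sqrt{38001} \approx - 90062.0 i$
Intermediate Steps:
$H = -39$
$U = -151905$ ($U = \left(324 - 39\right) \left(-223 - 310\right) = 285 \left(-533\right) = -151905$)
$R = 2 i \sqrt{38001}$ ($R = \sqrt{-151905 - 99} = \sqrt{-152004} = 2 i \sqrt{38001} \approx 389.88 i$)
$R \left(-1004 + 773\right) = 2 i \sqrt{38001} \left(-1004 + 773\right) = 2 i \sqrt{38001} \left(-231\right) = - 462 i \sqrt{38001}$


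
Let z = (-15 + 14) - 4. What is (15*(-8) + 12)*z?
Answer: 540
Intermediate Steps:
z = -5 (z = -1 - 4 = -5)
(15*(-8) + 12)*z = (15*(-8) + 12)*(-5) = (-120 + 12)*(-5) = -108*(-5) = 540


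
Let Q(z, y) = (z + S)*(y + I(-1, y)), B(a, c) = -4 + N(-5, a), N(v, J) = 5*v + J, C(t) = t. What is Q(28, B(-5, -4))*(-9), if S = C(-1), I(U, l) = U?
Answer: 8505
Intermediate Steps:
N(v, J) = J + 5*v
S = -1
B(a, c) = -29 + a (B(a, c) = -4 + (a + 5*(-5)) = -4 + (a - 25) = -4 + (-25 + a) = -29 + a)
Q(z, y) = (-1 + y)*(-1 + z) (Q(z, y) = (z - 1)*(y - 1) = (-1 + z)*(-1 + y) = (-1 + y)*(-1 + z))
Q(28, B(-5, -4))*(-9) = (1 - (-29 - 5) - 1*28 + (-29 - 5)*28)*(-9) = (1 - 1*(-34) - 28 - 34*28)*(-9) = (1 + 34 - 28 - 952)*(-9) = -945*(-9) = 8505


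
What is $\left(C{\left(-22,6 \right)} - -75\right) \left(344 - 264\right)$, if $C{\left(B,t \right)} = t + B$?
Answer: $4720$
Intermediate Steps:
$C{\left(B,t \right)} = B + t$
$\left(C{\left(-22,6 \right)} - -75\right) \left(344 - 264\right) = \left(\left(-22 + 6\right) - -75\right) \left(344 - 264\right) = \left(-16 + \left(-2 + 77\right)\right) 80 = \left(-16 + 75\right) 80 = 59 \cdot 80 = 4720$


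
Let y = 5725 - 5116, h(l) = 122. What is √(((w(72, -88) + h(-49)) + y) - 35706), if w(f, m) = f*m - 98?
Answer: 3*I*√4601 ≈ 203.49*I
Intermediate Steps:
y = 609
w(f, m) = -98 + f*m
√(((w(72, -88) + h(-49)) + y) - 35706) = √((((-98 + 72*(-88)) + 122) + 609) - 35706) = √((((-98 - 6336) + 122) + 609) - 35706) = √(((-6434 + 122) + 609) - 35706) = √((-6312 + 609) - 35706) = √(-5703 - 35706) = √(-41409) = 3*I*√4601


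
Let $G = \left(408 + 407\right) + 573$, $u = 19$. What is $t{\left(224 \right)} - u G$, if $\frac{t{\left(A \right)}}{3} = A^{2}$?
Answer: $124156$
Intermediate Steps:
$G = 1388$ ($G = 815 + 573 = 1388$)
$t{\left(A \right)} = 3 A^{2}$
$t{\left(224 \right)} - u G = 3 \cdot 224^{2} - 19 \cdot 1388 = 3 \cdot 50176 - 26372 = 150528 - 26372 = 124156$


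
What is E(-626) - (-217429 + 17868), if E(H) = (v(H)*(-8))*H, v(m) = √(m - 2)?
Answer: 199561 + 10016*I*√157 ≈ 1.9956e+5 + 1.255e+5*I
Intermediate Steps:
v(m) = √(-2 + m)
E(H) = -8*H*√(-2 + H) (E(H) = (√(-2 + H)*(-8))*H = (-8*√(-2 + H))*H = -8*H*√(-2 + H))
E(-626) - (-217429 + 17868) = -8*(-626)*√(-2 - 626) - (-217429 + 17868) = -8*(-626)*√(-628) - 1*(-199561) = -8*(-626)*2*I*√157 + 199561 = 10016*I*√157 + 199561 = 199561 + 10016*I*√157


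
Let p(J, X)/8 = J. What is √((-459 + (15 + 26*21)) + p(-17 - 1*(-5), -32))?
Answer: √6 ≈ 2.4495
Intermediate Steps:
p(J, X) = 8*J
√((-459 + (15 + 26*21)) + p(-17 - 1*(-5), -32)) = √((-459 + (15 + 26*21)) + 8*(-17 - 1*(-5))) = √((-459 + (15 + 546)) + 8*(-17 + 5)) = √((-459 + 561) + 8*(-12)) = √(102 - 96) = √6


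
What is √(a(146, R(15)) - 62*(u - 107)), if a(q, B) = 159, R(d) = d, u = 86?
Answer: √1461 ≈ 38.223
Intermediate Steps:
√(a(146, R(15)) - 62*(u - 107)) = √(159 - 62*(86 - 107)) = √(159 - 62*(-21)) = √(159 + 1302) = √1461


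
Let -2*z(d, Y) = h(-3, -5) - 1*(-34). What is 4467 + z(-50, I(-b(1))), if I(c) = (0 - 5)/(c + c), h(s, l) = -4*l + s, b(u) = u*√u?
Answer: 8883/2 ≈ 4441.5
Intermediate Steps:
b(u) = u^(3/2)
h(s, l) = s - 4*l
I(c) = -5/(2*c) (I(c) = -5*1/(2*c) = -5/(2*c))
z(d, Y) = -51/2 (z(d, Y) = -((-3 - 4*(-5)) - 1*(-34))/2 = -((-3 + 20) + 34)/2 = -(17 + 34)/2 = -½*51 = -51/2)
4467 + z(-50, I(-b(1))) = 4467 - 51/2 = 8883/2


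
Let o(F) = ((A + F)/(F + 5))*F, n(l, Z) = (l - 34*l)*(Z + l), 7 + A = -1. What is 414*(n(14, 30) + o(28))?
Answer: -92496432/11 ≈ -8.4088e+6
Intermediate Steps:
A = -8 (A = -7 - 1 = -8)
n(l, Z) = -33*l*(Z + l) (n(l, Z) = (-33*l)*(Z + l) = -33*l*(Z + l))
o(F) = F*(-8 + F)/(5 + F) (o(F) = ((-8 + F)/(F + 5))*F = ((-8 + F)/(5 + F))*F = F*(-8 + F)/(5 + F))
414*(n(14, 30) + o(28)) = 414*(-33*14*(30 + 14) + 28*(-8 + 28)/(5 + 28)) = 414*(-33*14*44 + 28*20/33) = 414*(-20328 + 28*(1/33)*20) = 414*(-20328 + 560/33) = 414*(-670264/33) = -92496432/11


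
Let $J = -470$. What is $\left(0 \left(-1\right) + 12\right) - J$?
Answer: $482$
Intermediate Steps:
$\left(0 \left(-1\right) + 12\right) - J = \left(0 \left(-1\right) + 12\right) - -470 = \left(0 + 12\right) + 470 = 12 + 470 = 482$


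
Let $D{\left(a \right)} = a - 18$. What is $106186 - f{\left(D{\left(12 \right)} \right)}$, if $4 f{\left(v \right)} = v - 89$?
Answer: $\frac{424839}{4} \approx 1.0621 \cdot 10^{5}$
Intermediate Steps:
$D{\left(a \right)} = -18 + a$
$f{\left(v \right)} = - \frac{89}{4} + \frac{v}{4}$ ($f{\left(v \right)} = \frac{v - 89}{4} = \frac{-89 + v}{4} = - \frac{89}{4} + \frac{v}{4}$)
$106186 - f{\left(D{\left(12 \right)} \right)} = 106186 - \left(- \frac{89}{4} + \frac{-18 + 12}{4}\right) = 106186 - \left(- \frac{89}{4} + \frac{1}{4} \left(-6\right)\right) = 106186 - \left(- \frac{89}{4} - \frac{3}{2}\right) = 106186 - - \frac{95}{4} = 106186 + \frac{95}{4} = \frac{424839}{4}$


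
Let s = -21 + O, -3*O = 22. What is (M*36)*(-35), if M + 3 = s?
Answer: 39480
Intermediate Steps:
O = -22/3 (O = -⅓*22 = -22/3 ≈ -7.3333)
s = -85/3 (s = -21 - 22/3 = -85/3 ≈ -28.333)
M = -94/3 (M = -3 - 85/3 = -94/3 ≈ -31.333)
(M*36)*(-35) = -94/3*36*(-35) = -1128*(-35) = 39480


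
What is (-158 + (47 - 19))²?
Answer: 16900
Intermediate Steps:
(-158 + (47 - 19))² = (-158 + 28)² = (-130)² = 16900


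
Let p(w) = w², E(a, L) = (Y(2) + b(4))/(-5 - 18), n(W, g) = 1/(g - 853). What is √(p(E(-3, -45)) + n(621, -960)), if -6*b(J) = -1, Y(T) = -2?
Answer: √7412173/35742 ≈ 0.076172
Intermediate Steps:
n(W, g) = 1/(-853 + g)
b(J) = ⅙ (b(J) = -⅙*(-1) = ⅙)
E(a, L) = 11/138 (E(a, L) = (-2 + ⅙)/(-5 - 18) = -11/6/(-23) = -11/6*(-1/23) = 11/138)
√(p(E(-3, -45)) + n(621, -960)) = √((11/138)² + 1/(-853 - 960)) = √(121/19044 + 1/(-1813)) = √(121/19044 - 1/1813) = √(200329/34526772) = √7412173/35742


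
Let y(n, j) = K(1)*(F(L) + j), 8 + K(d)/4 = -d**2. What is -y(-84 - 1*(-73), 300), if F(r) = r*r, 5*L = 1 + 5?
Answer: 271296/25 ≈ 10852.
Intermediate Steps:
L = 6/5 (L = (1 + 5)/5 = (1/5)*6 = 6/5 ≈ 1.2000)
K(d) = -32 - 4*d**2 (K(d) = -32 + 4*(-d**2) = -32 - 4*d**2)
F(r) = r**2
y(n, j) = -1296/25 - 36*j (y(n, j) = (-32 - 4*1**2)*((6/5)**2 + j) = (-32 - 4*1)*(36/25 + j) = (-32 - 4)*(36/25 + j) = -36*(36/25 + j) = -1296/25 - 36*j)
-y(-84 - 1*(-73), 300) = -(-1296/25 - 36*300) = -(-1296/25 - 10800) = -1*(-271296/25) = 271296/25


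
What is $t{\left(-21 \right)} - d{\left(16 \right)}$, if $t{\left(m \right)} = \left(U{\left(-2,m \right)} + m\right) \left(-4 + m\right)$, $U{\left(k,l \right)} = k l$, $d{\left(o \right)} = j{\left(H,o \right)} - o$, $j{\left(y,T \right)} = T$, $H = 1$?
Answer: $-525$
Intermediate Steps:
$d{\left(o \right)} = 0$ ($d{\left(o \right)} = o - o = 0$)
$t{\left(m \right)} = - m \left(-4 + m\right)$ ($t{\left(m \right)} = \left(- 2 m + m\right) \left(-4 + m\right) = - m \left(-4 + m\right)$)
$t{\left(-21 \right)} - d{\left(16 \right)} = - 21 \left(4 - -21\right) - 0 = - 21 \left(4 + 21\right) + 0 = \left(-21\right) 25 + 0 = -525 + 0 = -525$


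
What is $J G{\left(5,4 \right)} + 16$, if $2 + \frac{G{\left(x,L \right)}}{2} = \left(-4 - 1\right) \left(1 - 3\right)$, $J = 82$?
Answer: $1328$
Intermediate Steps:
$G{\left(x,L \right)} = 16$ ($G{\left(x,L \right)} = -4 + 2 \left(-4 - 1\right) \left(1 - 3\right) = -4 + 2 \left(\left(-5\right) \left(-2\right)\right) = -4 + 2 \cdot 10 = -4 + 20 = 16$)
$J G{\left(5,4 \right)} + 16 = 82 \cdot 16 + 16 = 1312 + 16 = 1328$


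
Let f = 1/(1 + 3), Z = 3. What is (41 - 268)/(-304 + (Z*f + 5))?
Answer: 908/1193 ≈ 0.76111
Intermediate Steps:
f = ¼ (f = 1/4 = ¼ ≈ 0.25000)
(41 - 268)/(-304 + (Z*f + 5)) = (41 - 268)/(-304 + (3*(¼) + 5)) = -227/(-304 + (¾ + 5)) = -227/(-304 + 23/4) = -227/(-1193/4) = -227*(-4/1193) = 908/1193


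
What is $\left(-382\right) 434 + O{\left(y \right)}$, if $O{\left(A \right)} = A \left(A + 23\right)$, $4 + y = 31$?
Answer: $-164438$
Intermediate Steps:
$y = 27$ ($y = -4 + 31 = 27$)
$O{\left(A \right)} = A \left(23 + A\right)$
$\left(-382\right) 434 + O{\left(y \right)} = \left(-382\right) 434 + 27 \left(23 + 27\right) = -165788 + 27 \cdot 50 = -165788 + 1350 = -164438$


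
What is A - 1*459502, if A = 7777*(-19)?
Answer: -607265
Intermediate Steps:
A = -147763
A - 1*459502 = -147763 - 1*459502 = -147763 - 459502 = -607265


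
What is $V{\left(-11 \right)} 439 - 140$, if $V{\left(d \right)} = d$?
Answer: $-4969$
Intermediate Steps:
$V{\left(-11 \right)} 439 - 140 = \left(-11\right) 439 - 140 = -4829 - 140 = -4969$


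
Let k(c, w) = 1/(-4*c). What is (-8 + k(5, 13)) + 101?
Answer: 1859/20 ≈ 92.950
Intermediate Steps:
k(c, w) = -1/(4*c)
(-8 + k(5, 13)) + 101 = (-8 - 1/4/5) + 101 = (-8 - 1/4*1/5) + 101 = (-8 - 1/20) + 101 = -161/20 + 101 = 1859/20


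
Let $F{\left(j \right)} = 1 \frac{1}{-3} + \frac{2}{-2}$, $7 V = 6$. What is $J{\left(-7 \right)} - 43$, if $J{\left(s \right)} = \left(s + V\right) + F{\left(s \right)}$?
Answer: $- \frac{1060}{21} \approx -50.476$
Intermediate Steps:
$V = \frac{6}{7}$ ($V = \frac{1}{7} \cdot 6 = \frac{6}{7} \approx 0.85714$)
$F{\left(j \right)} = - \frac{4}{3}$ ($F{\left(j \right)} = 1 \left(- \frac{1}{3}\right) + 2 \left(- \frac{1}{2}\right) = - \frac{1}{3} - 1 = - \frac{4}{3}$)
$J{\left(s \right)} = - \frac{10}{21} + s$ ($J{\left(s \right)} = \left(s + \frac{6}{7}\right) - \frac{4}{3} = \left(\frac{6}{7} + s\right) - \frac{4}{3} = - \frac{10}{21} + s$)
$J{\left(-7 \right)} - 43 = \left(- \frac{10}{21} - 7\right) - 43 = - \frac{157}{21} - 43 = - \frac{1060}{21}$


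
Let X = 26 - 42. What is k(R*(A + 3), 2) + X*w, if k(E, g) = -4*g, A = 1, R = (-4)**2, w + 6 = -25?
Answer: 488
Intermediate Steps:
w = -31 (w = -6 - 25 = -31)
X = -16
R = 16
k(R*(A + 3), 2) + X*w = -4*2 - 16*(-31) = -8 + 496 = 488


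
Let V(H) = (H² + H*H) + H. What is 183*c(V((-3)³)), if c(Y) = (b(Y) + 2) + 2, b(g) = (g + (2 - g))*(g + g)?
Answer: 1048224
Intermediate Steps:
b(g) = 4*g (b(g) = 2*(2*g) = 4*g)
V(H) = H + 2*H² (V(H) = (H² + H²) + H = 2*H² + H = H + 2*H²)
c(Y) = 4 + 4*Y (c(Y) = (4*Y + 2) + 2 = (2 + 4*Y) + 2 = 4 + 4*Y)
183*c(V((-3)³)) = 183*(4 + 4*((-3)³*(1 + 2*(-3)³))) = 183*(4 + 4*(-27*(1 + 2*(-27)))) = 183*(4 + 4*(-27*(1 - 54))) = 183*(4 + 4*(-27*(-53))) = 183*(4 + 4*1431) = 183*(4 + 5724) = 183*5728 = 1048224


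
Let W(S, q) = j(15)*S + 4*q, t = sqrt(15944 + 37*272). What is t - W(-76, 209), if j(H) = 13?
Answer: 152 + 2*sqrt(6502) ≈ 313.27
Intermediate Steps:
t = 2*sqrt(6502) (t = sqrt(15944 + 10064) = sqrt(26008) = 2*sqrt(6502) ≈ 161.27)
W(S, q) = 4*q + 13*S (W(S, q) = 13*S + 4*q = 4*q + 13*S)
t - W(-76, 209) = 2*sqrt(6502) - (4*209 + 13*(-76)) = 2*sqrt(6502) - (836 - 988) = 2*sqrt(6502) - 1*(-152) = 2*sqrt(6502) + 152 = 152 + 2*sqrt(6502)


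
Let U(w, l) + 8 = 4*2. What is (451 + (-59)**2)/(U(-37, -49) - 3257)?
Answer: -3932/3257 ≈ -1.2072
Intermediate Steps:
U(w, l) = 0 (U(w, l) = -8 + 4*2 = -8 + 8 = 0)
(451 + (-59)**2)/(U(-37, -49) - 3257) = (451 + (-59)**2)/(0 - 3257) = (451 + 3481)/(-3257) = 3932*(-1/3257) = -3932/3257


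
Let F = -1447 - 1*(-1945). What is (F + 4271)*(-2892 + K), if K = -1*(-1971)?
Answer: -4392249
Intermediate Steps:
K = 1971
F = 498 (F = -1447 + 1945 = 498)
(F + 4271)*(-2892 + K) = (498 + 4271)*(-2892 + 1971) = 4769*(-921) = -4392249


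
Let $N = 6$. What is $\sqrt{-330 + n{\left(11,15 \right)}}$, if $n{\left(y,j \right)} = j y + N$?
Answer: $i \sqrt{159} \approx 12.61 i$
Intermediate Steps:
$n{\left(y,j \right)} = 6 + j y$ ($n{\left(y,j \right)} = j y + 6 = 6 + j y$)
$\sqrt{-330 + n{\left(11,15 \right)}} = \sqrt{-330 + \left(6 + 15 \cdot 11\right)} = \sqrt{-330 + \left(6 + 165\right)} = \sqrt{-330 + 171} = \sqrt{-159} = i \sqrt{159}$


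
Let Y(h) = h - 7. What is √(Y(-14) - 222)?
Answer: 9*I*√3 ≈ 15.588*I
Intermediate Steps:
Y(h) = -7 + h
√(Y(-14) - 222) = √((-7 - 14) - 222) = √(-21 - 222) = √(-243) = 9*I*√3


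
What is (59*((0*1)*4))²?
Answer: 0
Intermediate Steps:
(59*((0*1)*4))² = (59*(0*4))² = (59*0)² = 0² = 0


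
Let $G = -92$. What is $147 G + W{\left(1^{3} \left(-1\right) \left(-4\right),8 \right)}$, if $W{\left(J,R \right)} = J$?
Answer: $-13520$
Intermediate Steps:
$147 G + W{\left(1^{3} \left(-1\right) \left(-4\right),8 \right)} = 147 \left(-92\right) + 1^{3} \left(-1\right) \left(-4\right) = -13524 + 1 \left(-1\right) \left(-4\right) = -13524 - -4 = -13524 + 4 = -13520$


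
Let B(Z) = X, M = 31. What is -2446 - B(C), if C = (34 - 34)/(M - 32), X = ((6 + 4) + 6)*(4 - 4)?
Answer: -2446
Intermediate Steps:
X = 0 (X = (10 + 6)*0 = 16*0 = 0)
C = 0 (C = (34 - 34)/(31 - 32) = 0/(-1) = 0*(-1) = 0)
B(Z) = 0
-2446 - B(C) = -2446 - 1*0 = -2446 + 0 = -2446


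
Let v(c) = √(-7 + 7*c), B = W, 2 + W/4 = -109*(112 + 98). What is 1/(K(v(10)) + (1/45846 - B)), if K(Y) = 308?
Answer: 45846/4212147097 ≈ 1.0884e-5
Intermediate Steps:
W = -91568 (W = -8 + 4*(-109*(112 + 98)) = -8 + 4*(-109*210) = -8 + 4*(-22890) = -8 - 91560 = -91568)
B = -91568
1/(K(v(10)) + (1/45846 - B)) = 1/(308 + (1/45846 - 1*(-91568))) = 1/(308 + (1/45846 + 91568)) = 1/(308 + 4198026529/45846) = 1/(4212147097/45846) = 45846/4212147097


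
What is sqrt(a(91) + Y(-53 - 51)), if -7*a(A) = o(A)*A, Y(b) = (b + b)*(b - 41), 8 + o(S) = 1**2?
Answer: 13*sqrt(179) ≈ 173.93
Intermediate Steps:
o(S) = -7 (o(S) = -8 + 1**2 = -8 + 1 = -7)
Y(b) = 2*b*(-41 + b) (Y(b) = (2*b)*(-41 + b) = 2*b*(-41 + b))
a(A) = A (a(A) = -(-1)*A = A)
sqrt(a(91) + Y(-53 - 51)) = sqrt(91 + 2*(-53 - 51)*(-41 + (-53 - 51))) = sqrt(91 + 2*(-104)*(-41 - 104)) = sqrt(91 + 2*(-104)*(-145)) = sqrt(91 + 30160) = sqrt(30251) = 13*sqrt(179)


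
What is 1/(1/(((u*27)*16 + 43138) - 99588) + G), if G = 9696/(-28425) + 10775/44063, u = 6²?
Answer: -17074789238650/1649363141843 ≈ -10.352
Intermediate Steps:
u = 36
G = -40318491/417496925 (G = 9696*(-1/28425) + 10775*(1/44063) = -3232/9475 + 10775/44063 = -40318491/417496925 ≈ -0.096572)
1/(1/(((u*27)*16 + 43138) - 99588) + G) = 1/(1/(((36*27)*16 + 43138) - 99588) - 40318491/417496925) = 1/(1/((972*16 + 43138) - 99588) - 40318491/417496925) = 1/(1/((15552 + 43138) - 99588) - 40318491/417496925) = 1/(1/(58690 - 99588) - 40318491/417496925) = 1/(1/(-40898) - 40318491/417496925) = 1/(-1/40898 - 40318491/417496925) = 1/(-1649363141843/17074789238650) = -17074789238650/1649363141843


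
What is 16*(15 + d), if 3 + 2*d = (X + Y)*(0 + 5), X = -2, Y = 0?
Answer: 136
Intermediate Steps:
d = -13/2 (d = -3/2 + ((-2 + 0)*(0 + 5))/2 = -3/2 + (-2*5)/2 = -3/2 + (1/2)*(-10) = -3/2 - 5 = -13/2 ≈ -6.5000)
16*(15 + d) = 16*(15 - 13/2) = 16*(17/2) = 136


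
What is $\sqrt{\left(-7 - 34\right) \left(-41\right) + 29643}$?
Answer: $2 \sqrt{7831} \approx 176.99$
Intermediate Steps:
$\sqrt{\left(-7 - 34\right) \left(-41\right) + 29643} = \sqrt{\left(-41\right) \left(-41\right) + 29643} = \sqrt{1681 + 29643} = \sqrt{31324} = 2 \sqrt{7831}$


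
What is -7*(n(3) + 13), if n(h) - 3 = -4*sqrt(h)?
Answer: -112 + 28*sqrt(3) ≈ -63.503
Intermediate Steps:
n(h) = 3 - 4*sqrt(h)
-7*(n(3) + 13) = -7*((3 - 4*sqrt(3)) + 13) = -7*(16 - 4*sqrt(3)) = -112 + 28*sqrt(3)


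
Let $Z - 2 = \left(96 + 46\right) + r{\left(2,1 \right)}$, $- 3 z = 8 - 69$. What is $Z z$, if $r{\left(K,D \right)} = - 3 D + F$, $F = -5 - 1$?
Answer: $2745$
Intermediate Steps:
$F = -6$
$r{\left(K,D \right)} = -6 - 3 D$ ($r{\left(K,D \right)} = - 3 D - 6 = -6 - 3 D$)
$z = \frac{61}{3}$ ($z = - \frac{8 - 69}{3} = \left(- \frac{1}{3}\right) \left(-61\right) = \frac{61}{3} \approx 20.333$)
$Z = 135$ ($Z = 2 + \left(\left(96 + 46\right) - 9\right) = 2 + \left(142 - 9\right) = 2 + 133 = 135$)
$Z z = 135 \cdot \frac{61}{3} = 2745$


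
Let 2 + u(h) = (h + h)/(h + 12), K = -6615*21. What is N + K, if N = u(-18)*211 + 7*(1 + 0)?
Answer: -138064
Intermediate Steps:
K = -138915
u(h) = -2 + 2*h/(12 + h) (u(h) = -2 + (h + h)/(h + 12) = -2 + (2*h)/(12 + h) = -2 + 2*h/(12 + h))
N = 851 (N = -24/(12 - 18)*211 + 7*(1 + 0) = -24/(-6)*211 + 7*1 = -24*(-⅙)*211 + 7 = 4*211 + 7 = 844 + 7 = 851)
N + K = 851 - 138915 = -138064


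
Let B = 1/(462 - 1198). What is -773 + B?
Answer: -568929/736 ≈ -773.00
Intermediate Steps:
B = -1/736 (B = 1/(-736) = -1/736 ≈ -0.0013587)
-773 + B = -773 - 1/736 = -568929/736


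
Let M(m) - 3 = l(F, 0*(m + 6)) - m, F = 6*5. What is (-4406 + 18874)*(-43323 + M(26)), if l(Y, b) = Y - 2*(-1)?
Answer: -626666952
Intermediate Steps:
F = 30
l(Y, b) = 2 + Y (l(Y, b) = Y + 2 = 2 + Y)
M(m) = 35 - m (M(m) = 3 + ((2 + 30) - m) = 3 + (32 - m) = 35 - m)
(-4406 + 18874)*(-43323 + M(26)) = (-4406 + 18874)*(-43323 + (35 - 1*26)) = 14468*(-43323 + (35 - 26)) = 14468*(-43323 + 9) = 14468*(-43314) = -626666952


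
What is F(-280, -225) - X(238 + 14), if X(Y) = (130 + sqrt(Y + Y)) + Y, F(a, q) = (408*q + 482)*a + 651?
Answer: 25569309 - 6*sqrt(14) ≈ 2.5569e+7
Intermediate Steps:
F(a, q) = 651 + a*(482 + 408*q) (F(a, q) = (482 + 408*q)*a + 651 = a*(482 + 408*q) + 651 = 651 + a*(482 + 408*q))
X(Y) = 130 + Y + sqrt(2)*sqrt(Y) (X(Y) = (130 + sqrt(2*Y)) + Y = (130 + sqrt(2)*sqrt(Y)) + Y = 130 + Y + sqrt(2)*sqrt(Y))
F(-280, -225) - X(238 + 14) = (651 + 482*(-280) + 408*(-280)*(-225)) - (130 + (238 + 14) + sqrt(2)*sqrt(238 + 14)) = (651 - 134960 + 25704000) - (130 + 252 + sqrt(2)*sqrt(252)) = 25569691 - (130 + 252 + sqrt(2)*(6*sqrt(7))) = 25569691 - (130 + 252 + 6*sqrt(14)) = 25569691 - (382 + 6*sqrt(14)) = 25569691 + (-382 - 6*sqrt(14)) = 25569309 - 6*sqrt(14)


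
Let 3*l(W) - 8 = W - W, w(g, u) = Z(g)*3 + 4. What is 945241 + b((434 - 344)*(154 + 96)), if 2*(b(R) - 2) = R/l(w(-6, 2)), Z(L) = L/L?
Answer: 3797847/4 ≈ 9.4946e+5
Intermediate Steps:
Z(L) = 1
w(g, u) = 7 (w(g, u) = 1*3 + 4 = 3 + 4 = 7)
l(W) = 8/3 (l(W) = 8/3 + (W - W)/3 = 8/3 + (⅓)*0 = 8/3 + 0 = 8/3)
b(R) = 2 + 3*R/16 (b(R) = 2 + (R/(8/3))/2 = 2 + (R*(3/8))/2 = 2 + (3*R/8)/2 = 2 + 3*R/16)
945241 + b((434 - 344)*(154 + 96)) = 945241 + (2 + 3*((434 - 344)*(154 + 96))/16) = 945241 + (2 + 3*(90*250)/16) = 945241 + (2 + (3/16)*22500) = 945241 + (2 + 16875/4) = 945241 + 16883/4 = 3797847/4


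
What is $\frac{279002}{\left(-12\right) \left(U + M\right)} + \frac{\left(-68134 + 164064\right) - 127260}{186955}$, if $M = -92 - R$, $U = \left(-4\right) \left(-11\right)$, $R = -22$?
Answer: $\frac{5215104395}{5832996} \approx 894.07$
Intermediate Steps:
$U = 44$
$M = -70$ ($M = -92 - -22 = -92 + 22 = -70$)
$\frac{279002}{\left(-12\right) \left(U + M\right)} + \frac{\left(-68134 + 164064\right) - 127260}{186955} = \frac{279002}{\left(-12\right) \left(44 - 70\right)} + \frac{\left(-68134 + 164064\right) - 127260}{186955} = \frac{279002}{\left(-12\right) \left(-26\right)} + \left(95930 - 127260\right) \frac{1}{186955} = \frac{279002}{312} - \frac{6266}{37391} = 279002 \cdot \frac{1}{312} - \frac{6266}{37391} = \frac{139501}{156} - \frac{6266}{37391} = \frac{5215104395}{5832996}$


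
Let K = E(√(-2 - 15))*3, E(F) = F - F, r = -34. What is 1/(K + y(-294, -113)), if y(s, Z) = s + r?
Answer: -1/328 ≈ -0.0030488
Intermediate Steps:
E(F) = 0
y(s, Z) = -34 + s (y(s, Z) = s - 34 = -34 + s)
K = 0 (K = 0*3 = 0)
1/(K + y(-294, -113)) = 1/(0 + (-34 - 294)) = 1/(0 - 328) = 1/(-328) = -1/328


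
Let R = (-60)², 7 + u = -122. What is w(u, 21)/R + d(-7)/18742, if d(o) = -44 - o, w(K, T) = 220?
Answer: 99751/1686780 ≈ 0.059137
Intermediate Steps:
u = -129 (u = -7 - 122 = -129)
R = 3600
w(u, 21)/R + d(-7)/18742 = 220/3600 + (-44 - 1*(-7))/18742 = 220*(1/3600) + (-44 + 7)*(1/18742) = 11/180 - 37*1/18742 = 11/180 - 37/18742 = 99751/1686780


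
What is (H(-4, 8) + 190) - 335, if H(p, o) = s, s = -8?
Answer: -153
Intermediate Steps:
H(p, o) = -8
(H(-4, 8) + 190) - 335 = (-8 + 190) - 335 = 182 - 335 = -153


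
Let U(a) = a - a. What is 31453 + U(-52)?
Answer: 31453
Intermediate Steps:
U(a) = 0
31453 + U(-52) = 31453 + 0 = 31453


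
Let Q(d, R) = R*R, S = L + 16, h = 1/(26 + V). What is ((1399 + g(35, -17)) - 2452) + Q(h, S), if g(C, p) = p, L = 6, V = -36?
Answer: -586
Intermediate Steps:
h = -1/10 (h = 1/(26 - 36) = 1/(-10) = -1/10 ≈ -0.10000)
S = 22 (S = 6 + 16 = 22)
Q(d, R) = R**2
((1399 + g(35, -17)) - 2452) + Q(h, S) = ((1399 - 17) - 2452) + 22**2 = (1382 - 2452) + 484 = -1070 + 484 = -586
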